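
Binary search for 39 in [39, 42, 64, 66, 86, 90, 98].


Step 1: lo=0, hi=6, mid=3, val=66
Step 2: lo=0, hi=2, mid=1, val=42
Step 3: lo=0, hi=0, mid=0, val=39

Found at index 0


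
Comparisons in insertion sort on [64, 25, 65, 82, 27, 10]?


Algorithm: insertion sort
Input: [64, 25, 65, 82, 27, 10]
Sorted: [10, 25, 27, 64, 65, 82]

12


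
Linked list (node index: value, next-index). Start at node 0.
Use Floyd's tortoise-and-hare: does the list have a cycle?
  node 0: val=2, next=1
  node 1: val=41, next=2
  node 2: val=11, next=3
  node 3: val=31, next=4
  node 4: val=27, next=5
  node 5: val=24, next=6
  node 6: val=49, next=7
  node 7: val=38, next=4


Floyd's tortoise (slow, +1) and hare (fast, +2):
  init: slow=0, fast=0
  step 1: slow=1, fast=2
  step 2: slow=2, fast=4
  step 3: slow=3, fast=6
  step 4: slow=4, fast=4
  slow == fast at node 4: cycle detected

Cycle: yes


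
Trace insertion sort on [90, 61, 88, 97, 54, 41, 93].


Initial: [90, 61, 88, 97, 54, 41, 93]
Insert 61: [61, 90, 88, 97, 54, 41, 93]
Insert 88: [61, 88, 90, 97, 54, 41, 93]
Insert 97: [61, 88, 90, 97, 54, 41, 93]
Insert 54: [54, 61, 88, 90, 97, 41, 93]
Insert 41: [41, 54, 61, 88, 90, 97, 93]
Insert 93: [41, 54, 61, 88, 90, 93, 97]

Sorted: [41, 54, 61, 88, 90, 93, 97]


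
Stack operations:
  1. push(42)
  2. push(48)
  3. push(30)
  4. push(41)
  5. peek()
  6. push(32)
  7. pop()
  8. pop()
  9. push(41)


push(42) -> [42]
push(48) -> [42, 48]
push(30) -> [42, 48, 30]
push(41) -> [42, 48, 30, 41]
peek()->41
push(32) -> [42, 48, 30, 41, 32]
pop()->32, [42, 48, 30, 41]
pop()->41, [42, 48, 30]
push(41) -> [42, 48, 30, 41]

Final stack: [42, 48, 30, 41]


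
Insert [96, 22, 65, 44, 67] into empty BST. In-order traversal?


Insert 96: root
Insert 22: L from 96
Insert 65: L from 96 -> R from 22
Insert 44: L from 96 -> R from 22 -> L from 65
Insert 67: L from 96 -> R from 22 -> R from 65

In-order: [22, 44, 65, 67, 96]


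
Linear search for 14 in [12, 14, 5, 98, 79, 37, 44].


i=0: 12!=14
i=1: 14==14 found!

Found at 1, 2 comps


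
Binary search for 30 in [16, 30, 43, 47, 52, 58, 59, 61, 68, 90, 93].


Step 1: lo=0, hi=10, mid=5, val=58
Step 2: lo=0, hi=4, mid=2, val=43
Step 3: lo=0, hi=1, mid=0, val=16
Step 4: lo=1, hi=1, mid=1, val=30

Found at index 1


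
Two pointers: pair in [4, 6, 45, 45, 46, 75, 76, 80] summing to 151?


lo=0(4)+hi=7(80)=84
lo=1(6)+hi=7(80)=86
lo=2(45)+hi=7(80)=125
lo=3(45)+hi=7(80)=125
lo=4(46)+hi=7(80)=126
lo=5(75)+hi=7(80)=155
lo=5(75)+hi=6(76)=151

Yes: 75+76=151


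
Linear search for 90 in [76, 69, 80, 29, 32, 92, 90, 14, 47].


i=0: 76!=90
i=1: 69!=90
i=2: 80!=90
i=3: 29!=90
i=4: 32!=90
i=5: 92!=90
i=6: 90==90 found!

Found at 6, 7 comps


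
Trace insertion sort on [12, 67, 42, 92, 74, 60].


Initial: [12, 67, 42, 92, 74, 60]
Insert 67: [12, 67, 42, 92, 74, 60]
Insert 42: [12, 42, 67, 92, 74, 60]
Insert 92: [12, 42, 67, 92, 74, 60]
Insert 74: [12, 42, 67, 74, 92, 60]
Insert 60: [12, 42, 60, 67, 74, 92]

Sorted: [12, 42, 60, 67, 74, 92]


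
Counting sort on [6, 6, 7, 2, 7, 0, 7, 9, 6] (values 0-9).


Input: [6, 6, 7, 2, 7, 0, 7, 9, 6]
Counts: [1, 0, 1, 0, 0, 0, 3, 3, 0, 1]

Sorted: [0, 2, 6, 6, 6, 7, 7, 7, 9]


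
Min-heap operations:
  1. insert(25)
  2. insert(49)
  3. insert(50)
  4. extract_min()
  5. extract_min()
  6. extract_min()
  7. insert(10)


insert(25) -> [25]
insert(49) -> [25, 49]
insert(50) -> [25, 49, 50]
extract_min()->25, [49, 50]
extract_min()->49, [50]
extract_min()->50, []
insert(10) -> [10]

Final heap: [10]


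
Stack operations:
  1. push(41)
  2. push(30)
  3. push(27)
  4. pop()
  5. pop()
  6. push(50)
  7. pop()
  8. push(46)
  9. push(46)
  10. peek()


push(41) -> [41]
push(30) -> [41, 30]
push(27) -> [41, 30, 27]
pop()->27, [41, 30]
pop()->30, [41]
push(50) -> [41, 50]
pop()->50, [41]
push(46) -> [41, 46]
push(46) -> [41, 46, 46]
peek()->46

Final stack: [41, 46, 46]


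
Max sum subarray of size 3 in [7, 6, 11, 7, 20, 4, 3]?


[0:3]: 24
[1:4]: 24
[2:5]: 38
[3:6]: 31
[4:7]: 27

Max: 38 at [2:5]


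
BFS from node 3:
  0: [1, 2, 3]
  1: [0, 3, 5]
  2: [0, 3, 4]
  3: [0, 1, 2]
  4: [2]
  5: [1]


Visit 3, enqueue [0, 1, 2]
Visit 0, enqueue []
Visit 1, enqueue [5]
Visit 2, enqueue [4]
Visit 5, enqueue []
Visit 4, enqueue []

BFS order: [3, 0, 1, 2, 5, 4]


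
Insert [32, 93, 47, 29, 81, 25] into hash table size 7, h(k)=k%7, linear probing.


Insert 32: h=4 -> slot 4
Insert 93: h=2 -> slot 2
Insert 47: h=5 -> slot 5
Insert 29: h=1 -> slot 1
Insert 81: h=4, 2 probes -> slot 6
Insert 25: h=4, 3 probes -> slot 0

Table: [25, 29, 93, None, 32, 47, 81]


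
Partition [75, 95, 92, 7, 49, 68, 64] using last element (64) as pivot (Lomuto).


Pivot: 64
  7 <= 64: swap -> [7, 95, 92, 75, 49, 68, 64]
  49 <= 64: swap -> [7, 49, 92, 75, 95, 68, 64]
Place pivot at 2: [7, 49, 64, 75, 95, 68, 92]

Partitioned: [7, 49, 64, 75, 95, 68, 92]


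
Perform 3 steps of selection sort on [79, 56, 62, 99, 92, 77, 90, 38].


Initial: [79, 56, 62, 99, 92, 77, 90, 38]
Step 1: min=38 at 7
  Swap: [38, 56, 62, 99, 92, 77, 90, 79]
Step 2: min=56 at 1
  Swap: [38, 56, 62, 99, 92, 77, 90, 79]
Step 3: min=62 at 2
  Swap: [38, 56, 62, 99, 92, 77, 90, 79]

After 3 steps: [38, 56, 62, 99, 92, 77, 90, 79]


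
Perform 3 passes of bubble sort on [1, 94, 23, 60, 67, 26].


Initial: [1, 94, 23, 60, 67, 26]
Pass 1: [1, 23, 60, 67, 26, 94] (4 swaps)
Pass 2: [1, 23, 60, 26, 67, 94] (1 swaps)
Pass 3: [1, 23, 26, 60, 67, 94] (1 swaps)

After 3 passes: [1, 23, 26, 60, 67, 94]


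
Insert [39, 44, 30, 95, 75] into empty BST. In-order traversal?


Insert 39: root
Insert 44: R from 39
Insert 30: L from 39
Insert 95: R from 39 -> R from 44
Insert 75: R from 39 -> R from 44 -> L from 95

In-order: [30, 39, 44, 75, 95]


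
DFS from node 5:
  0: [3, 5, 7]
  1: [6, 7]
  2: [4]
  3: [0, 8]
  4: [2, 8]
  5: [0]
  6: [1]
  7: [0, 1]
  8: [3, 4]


Visit 5, push [0]
Visit 0, push [7, 3]
Visit 3, push [8]
Visit 8, push [4]
Visit 4, push [2]
Visit 2, push []
Visit 7, push [1]
Visit 1, push [6]
Visit 6, push []

DFS order: [5, 0, 3, 8, 4, 2, 7, 1, 6]


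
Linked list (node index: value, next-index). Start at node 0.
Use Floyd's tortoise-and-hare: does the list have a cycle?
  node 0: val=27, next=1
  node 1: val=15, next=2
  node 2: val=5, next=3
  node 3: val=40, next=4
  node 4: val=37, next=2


Floyd's tortoise (slow, +1) and hare (fast, +2):
  init: slow=0, fast=0
  step 1: slow=1, fast=2
  step 2: slow=2, fast=4
  step 3: slow=3, fast=3
  slow == fast at node 3: cycle detected

Cycle: yes


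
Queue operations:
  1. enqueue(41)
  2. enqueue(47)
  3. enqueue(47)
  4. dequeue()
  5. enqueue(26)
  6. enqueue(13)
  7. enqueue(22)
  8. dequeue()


enqueue(41) -> [41]
enqueue(47) -> [41, 47]
enqueue(47) -> [41, 47, 47]
dequeue()->41, [47, 47]
enqueue(26) -> [47, 47, 26]
enqueue(13) -> [47, 47, 26, 13]
enqueue(22) -> [47, 47, 26, 13, 22]
dequeue()->47, [47, 26, 13, 22]

Final queue: [47, 26, 13, 22]


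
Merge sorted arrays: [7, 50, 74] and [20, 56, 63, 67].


Take 7 from A
Take 20 from B
Take 50 from A
Take 56 from B
Take 63 from B
Take 67 from B

Merged: [7, 20, 50, 56, 63, 67, 74]


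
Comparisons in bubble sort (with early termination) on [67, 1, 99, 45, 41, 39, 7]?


Algorithm: bubble sort (with early termination)
Input: [67, 1, 99, 45, 41, 39, 7]
Sorted: [1, 7, 39, 41, 45, 67, 99]

21


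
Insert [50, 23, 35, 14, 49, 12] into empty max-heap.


Insert 50: [50]
Insert 23: [50, 23]
Insert 35: [50, 23, 35]
Insert 14: [50, 23, 35, 14]
Insert 49: [50, 49, 35, 14, 23]
Insert 12: [50, 49, 35, 14, 23, 12]

Final heap: [50, 49, 35, 14, 23, 12]


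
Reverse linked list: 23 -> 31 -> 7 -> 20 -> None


Step 1: curr=23, set curr.next=prev(None) | reversed so far: 23
Step 2: curr=31, set curr.next=prev(23) | reversed so far: 31 -> 23
Step 3: curr=7, set curr.next=prev(31) | reversed so far: 7 -> 31 -> 23
Step 4: curr=20, set curr.next=prev(7) | reversed so far: 20 -> 7 -> 31 -> 23

20 -> 7 -> 31 -> 23 -> None


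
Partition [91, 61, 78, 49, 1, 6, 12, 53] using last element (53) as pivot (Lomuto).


Pivot: 53
  49 <= 53: swap -> [49, 61, 78, 91, 1, 6, 12, 53]
  1 <= 53: swap -> [49, 1, 78, 91, 61, 6, 12, 53]
  6 <= 53: swap -> [49, 1, 6, 91, 61, 78, 12, 53]
  12 <= 53: swap -> [49, 1, 6, 12, 61, 78, 91, 53]
Place pivot at 4: [49, 1, 6, 12, 53, 78, 91, 61]

Partitioned: [49, 1, 6, 12, 53, 78, 91, 61]


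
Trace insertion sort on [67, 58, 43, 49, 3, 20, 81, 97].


Initial: [67, 58, 43, 49, 3, 20, 81, 97]
Insert 58: [58, 67, 43, 49, 3, 20, 81, 97]
Insert 43: [43, 58, 67, 49, 3, 20, 81, 97]
Insert 49: [43, 49, 58, 67, 3, 20, 81, 97]
Insert 3: [3, 43, 49, 58, 67, 20, 81, 97]
Insert 20: [3, 20, 43, 49, 58, 67, 81, 97]
Insert 81: [3, 20, 43, 49, 58, 67, 81, 97]
Insert 97: [3, 20, 43, 49, 58, 67, 81, 97]

Sorted: [3, 20, 43, 49, 58, 67, 81, 97]


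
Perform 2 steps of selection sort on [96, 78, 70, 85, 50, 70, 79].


Initial: [96, 78, 70, 85, 50, 70, 79]
Step 1: min=50 at 4
  Swap: [50, 78, 70, 85, 96, 70, 79]
Step 2: min=70 at 2
  Swap: [50, 70, 78, 85, 96, 70, 79]

After 2 steps: [50, 70, 78, 85, 96, 70, 79]


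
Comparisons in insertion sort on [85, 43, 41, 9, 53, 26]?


Algorithm: insertion sort
Input: [85, 43, 41, 9, 53, 26]
Sorted: [9, 26, 41, 43, 53, 85]

13


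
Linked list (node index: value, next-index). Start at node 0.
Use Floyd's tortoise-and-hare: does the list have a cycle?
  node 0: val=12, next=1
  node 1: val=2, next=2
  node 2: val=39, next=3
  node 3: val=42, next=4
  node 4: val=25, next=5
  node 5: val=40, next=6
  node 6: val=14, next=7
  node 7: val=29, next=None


Floyd's tortoise (slow, +1) and hare (fast, +2):
  init: slow=0, fast=0
  step 1: slow=1, fast=2
  step 2: slow=2, fast=4
  step 3: slow=3, fast=6
  step 4: fast 6->7->None, no cycle

Cycle: no


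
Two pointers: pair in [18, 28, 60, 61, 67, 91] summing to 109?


lo=0(18)+hi=5(91)=109

Yes: 18+91=109


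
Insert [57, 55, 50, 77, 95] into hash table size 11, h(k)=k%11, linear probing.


Insert 57: h=2 -> slot 2
Insert 55: h=0 -> slot 0
Insert 50: h=6 -> slot 6
Insert 77: h=0, 1 probes -> slot 1
Insert 95: h=7 -> slot 7

Table: [55, 77, 57, None, None, None, 50, 95, None, None, None]


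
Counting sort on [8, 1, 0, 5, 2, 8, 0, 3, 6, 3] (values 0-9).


Input: [8, 1, 0, 5, 2, 8, 0, 3, 6, 3]
Counts: [2, 1, 1, 2, 0, 1, 1, 0, 2, 0]

Sorted: [0, 0, 1, 2, 3, 3, 5, 6, 8, 8]


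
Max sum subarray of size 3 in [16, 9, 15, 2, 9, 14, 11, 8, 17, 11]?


[0:3]: 40
[1:4]: 26
[2:5]: 26
[3:6]: 25
[4:7]: 34
[5:8]: 33
[6:9]: 36
[7:10]: 36

Max: 40 at [0:3]


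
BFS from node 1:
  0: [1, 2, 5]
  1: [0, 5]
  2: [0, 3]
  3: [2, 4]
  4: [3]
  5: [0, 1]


Visit 1, enqueue [0, 5]
Visit 0, enqueue [2]
Visit 5, enqueue []
Visit 2, enqueue [3]
Visit 3, enqueue [4]
Visit 4, enqueue []

BFS order: [1, 0, 5, 2, 3, 4]


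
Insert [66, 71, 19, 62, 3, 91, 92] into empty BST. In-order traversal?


Insert 66: root
Insert 71: R from 66
Insert 19: L from 66
Insert 62: L from 66 -> R from 19
Insert 3: L from 66 -> L from 19
Insert 91: R from 66 -> R from 71
Insert 92: R from 66 -> R from 71 -> R from 91

In-order: [3, 19, 62, 66, 71, 91, 92]


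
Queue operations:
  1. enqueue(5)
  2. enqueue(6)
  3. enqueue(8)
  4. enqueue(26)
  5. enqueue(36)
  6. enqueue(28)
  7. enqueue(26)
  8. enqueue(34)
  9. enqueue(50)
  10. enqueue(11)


enqueue(5) -> [5]
enqueue(6) -> [5, 6]
enqueue(8) -> [5, 6, 8]
enqueue(26) -> [5, 6, 8, 26]
enqueue(36) -> [5, 6, 8, 26, 36]
enqueue(28) -> [5, 6, 8, 26, 36, 28]
enqueue(26) -> [5, 6, 8, 26, 36, 28, 26]
enqueue(34) -> [5, 6, 8, 26, 36, 28, 26, 34]
enqueue(50) -> [5, 6, 8, 26, 36, 28, 26, 34, 50]
enqueue(11) -> [5, 6, 8, 26, 36, 28, 26, 34, 50, 11]

Final queue: [5, 6, 8, 26, 36, 28, 26, 34, 50, 11]


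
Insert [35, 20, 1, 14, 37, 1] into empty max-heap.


Insert 35: [35]
Insert 20: [35, 20]
Insert 1: [35, 20, 1]
Insert 14: [35, 20, 1, 14]
Insert 37: [37, 35, 1, 14, 20]
Insert 1: [37, 35, 1, 14, 20, 1]

Final heap: [37, 35, 1, 14, 20, 1]


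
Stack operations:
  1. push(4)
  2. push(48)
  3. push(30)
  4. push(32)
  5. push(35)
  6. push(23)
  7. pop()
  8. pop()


push(4) -> [4]
push(48) -> [4, 48]
push(30) -> [4, 48, 30]
push(32) -> [4, 48, 30, 32]
push(35) -> [4, 48, 30, 32, 35]
push(23) -> [4, 48, 30, 32, 35, 23]
pop()->23, [4, 48, 30, 32, 35]
pop()->35, [4, 48, 30, 32]

Final stack: [4, 48, 30, 32]


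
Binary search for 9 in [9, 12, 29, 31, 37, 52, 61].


Step 1: lo=0, hi=6, mid=3, val=31
Step 2: lo=0, hi=2, mid=1, val=12
Step 3: lo=0, hi=0, mid=0, val=9

Found at index 0


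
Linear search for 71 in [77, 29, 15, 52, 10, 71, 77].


i=0: 77!=71
i=1: 29!=71
i=2: 15!=71
i=3: 52!=71
i=4: 10!=71
i=5: 71==71 found!

Found at 5, 6 comps


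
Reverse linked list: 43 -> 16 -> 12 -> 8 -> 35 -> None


Step 1: curr=43, set curr.next=prev(None) | reversed so far: 43
Step 2: curr=16, set curr.next=prev(43) | reversed so far: 16 -> 43
Step 3: curr=12, set curr.next=prev(16) | reversed so far: 12 -> 16 -> 43
Step 4: curr=8, set curr.next=prev(12) | reversed so far: 8 -> 12 -> 16 -> 43
Step 5: curr=35, set curr.next=prev(8) | reversed so far: 35 -> 8 -> 12 -> 16 -> 43

35 -> 8 -> 12 -> 16 -> 43 -> None


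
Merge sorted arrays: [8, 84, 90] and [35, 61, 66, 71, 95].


Take 8 from A
Take 35 from B
Take 61 from B
Take 66 from B
Take 71 from B
Take 84 from A
Take 90 from A

Merged: [8, 35, 61, 66, 71, 84, 90, 95]


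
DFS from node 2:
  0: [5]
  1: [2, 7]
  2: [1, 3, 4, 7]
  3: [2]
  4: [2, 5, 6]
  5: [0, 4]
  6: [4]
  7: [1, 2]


Visit 2, push [7, 4, 3, 1]
Visit 1, push [7]
Visit 7, push []
Visit 3, push []
Visit 4, push [6, 5]
Visit 5, push [0]
Visit 0, push []
Visit 6, push []

DFS order: [2, 1, 7, 3, 4, 5, 0, 6]


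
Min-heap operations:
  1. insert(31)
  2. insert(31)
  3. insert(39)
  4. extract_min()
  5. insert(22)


insert(31) -> [31]
insert(31) -> [31, 31]
insert(39) -> [31, 31, 39]
extract_min()->31, [31, 39]
insert(22) -> [22, 39, 31]

Final heap: [22, 39, 31]


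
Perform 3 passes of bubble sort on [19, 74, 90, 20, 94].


Initial: [19, 74, 90, 20, 94]
Pass 1: [19, 74, 20, 90, 94] (1 swaps)
Pass 2: [19, 20, 74, 90, 94] (1 swaps)
Pass 3: [19, 20, 74, 90, 94] (0 swaps)

After 3 passes: [19, 20, 74, 90, 94]


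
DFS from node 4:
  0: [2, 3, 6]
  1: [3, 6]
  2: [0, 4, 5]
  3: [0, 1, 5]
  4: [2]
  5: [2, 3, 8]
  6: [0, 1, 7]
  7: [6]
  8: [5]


Visit 4, push [2]
Visit 2, push [5, 0]
Visit 0, push [6, 3]
Visit 3, push [5, 1]
Visit 1, push [6]
Visit 6, push [7]
Visit 7, push []
Visit 5, push [8]
Visit 8, push []

DFS order: [4, 2, 0, 3, 1, 6, 7, 5, 8]


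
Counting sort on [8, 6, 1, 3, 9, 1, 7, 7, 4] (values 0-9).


Input: [8, 6, 1, 3, 9, 1, 7, 7, 4]
Counts: [0, 2, 0, 1, 1, 0, 1, 2, 1, 1]

Sorted: [1, 1, 3, 4, 6, 7, 7, 8, 9]


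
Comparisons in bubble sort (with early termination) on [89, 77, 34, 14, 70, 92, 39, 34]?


Algorithm: bubble sort (with early termination)
Input: [89, 77, 34, 14, 70, 92, 39, 34]
Sorted: [14, 34, 34, 39, 70, 77, 89, 92]

27


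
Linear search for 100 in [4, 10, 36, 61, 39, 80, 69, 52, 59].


i=0: 4!=100
i=1: 10!=100
i=2: 36!=100
i=3: 61!=100
i=4: 39!=100
i=5: 80!=100
i=6: 69!=100
i=7: 52!=100
i=8: 59!=100

Not found, 9 comps


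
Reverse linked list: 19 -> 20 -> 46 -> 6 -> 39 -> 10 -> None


Step 1: curr=19, set curr.next=prev(None) | reversed so far: 19
Step 2: curr=20, set curr.next=prev(19) | reversed so far: 20 -> 19
Step 3: curr=46, set curr.next=prev(20) | reversed so far: 46 -> 20 -> 19
Step 4: curr=6, set curr.next=prev(46) | reversed so far: 6 -> 46 -> 20 -> 19
Step 5: curr=39, set curr.next=prev(6) | reversed so far: 39 -> 6 -> 46 -> 20 -> 19
Step 6: curr=10, set curr.next=prev(39) | reversed so far: 10 -> 39 -> 6 -> 46 -> 20 -> 19

10 -> 39 -> 6 -> 46 -> 20 -> 19 -> None


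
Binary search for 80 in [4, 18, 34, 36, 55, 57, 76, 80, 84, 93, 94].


Step 1: lo=0, hi=10, mid=5, val=57
Step 2: lo=6, hi=10, mid=8, val=84
Step 3: lo=6, hi=7, mid=6, val=76
Step 4: lo=7, hi=7, mid=7, val=80

Found at index 7


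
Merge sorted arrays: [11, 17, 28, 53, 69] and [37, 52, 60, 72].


Take 11 from A
Take 17 from A
Take 28 from A
Take 37 from B
Take 52 from B
Take 53 from A
Take 60 from B
Take 69 from A

Merged: [11, 17, 28, 37, 52, 53, 60, 69, 72]


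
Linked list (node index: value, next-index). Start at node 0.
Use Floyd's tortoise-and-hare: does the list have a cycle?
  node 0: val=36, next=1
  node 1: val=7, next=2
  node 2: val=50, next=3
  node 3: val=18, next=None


Floyd's tortoise (slow, +1) and hare (fast, +2):
  init: slow=0, fast=0
  step 1: slow=1, fast=2
  step 2: fast 2->3->None, no cycle

Cycle: no


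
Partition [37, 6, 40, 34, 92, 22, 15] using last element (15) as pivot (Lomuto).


Pivot: 15
  6 <= 15: swap -> [6, 37, 40, 34, 92, 22, 15]
Place pivot at 1: [6, 15, 40, 34, 92, 22, 37]

Partitioned: [6, 15, 40, 34, 92, 22, 37]


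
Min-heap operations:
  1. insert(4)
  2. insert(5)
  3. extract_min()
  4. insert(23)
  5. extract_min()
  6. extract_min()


insert(4) -> [4]
insert(5) -> [4, 5]
extract_min()->4, [5]
insert(23) -> [5, 23]
extract_min()->5, [23]
extract_min()->23, []

Final heap: []


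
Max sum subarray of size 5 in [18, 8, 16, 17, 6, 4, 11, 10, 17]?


[0:5]: 65
[1:6]: 51
[2:7]: 54
[3:8]: 48
[4:9]: 48

Max: 65 at [0:5]


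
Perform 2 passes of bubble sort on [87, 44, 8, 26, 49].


Initial: [87, 44, 8, 26, 49]
Pass 1: [44, 8, 26, 49, 87] (4 swaps)
Pass 2: [8, 26, 44, 49, 87] (2 swaps)

After 2 passes: [8, 26, 44, 49, 87]


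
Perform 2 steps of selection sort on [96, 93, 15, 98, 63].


Initial: [96, 93, 15, 98, 63]
Step 1: min=15 at 2
  Swap: [15, 93, 96, 98, 63]
Step 2: min=63 at 4
  Swap: [15, 63, 96, 98, 93]

After 2 steps: [15, 63, 96, 98, 93]


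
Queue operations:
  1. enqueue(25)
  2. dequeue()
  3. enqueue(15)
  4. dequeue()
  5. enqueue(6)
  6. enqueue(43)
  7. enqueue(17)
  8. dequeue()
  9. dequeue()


enqueue(25) -> [25]
dequeue()->25, []
enqueue(15) -> [15]
dequeue()->15, []
enqueue(6) -> [6]
enqueue(43) -> [6, 43]
enqueue(17) -> [6, 43, 17]
dequeue()->6, [43, 17]
dequeue()->43, [17]

Final queue: [17]


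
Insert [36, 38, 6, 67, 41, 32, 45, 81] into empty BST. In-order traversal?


Insert 36: root
Insert 38: R from 36
Insert 6: L from 36
Insert 67: R from 36 -> R from 38
Insert 41: R from 36 -> R from 38 -> L from 67
Insert 32: L from 36 -> R from 6
Insert 45: R from 36 -> R from 38 -> L from 67 -> R from 41
Insert 81: R from 36 -> R from 38 -> R from 67

In-order: [6, 32, 36, 38, 41, 45, 67, 81]


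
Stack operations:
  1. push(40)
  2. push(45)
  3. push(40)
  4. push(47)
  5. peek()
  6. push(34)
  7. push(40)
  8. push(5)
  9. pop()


push(40) -> [40]
push(45) -> [40, 45]
push(40) -> [40, 45, 40]
push(47) -> [40, 45, 40, 47]
peek()->47
push(34) -> [40, 45, 40, 47, 34]
push(40) -> [40, 45, 40, 47, 34, 40]
push(5) -> [40, 45, 40, 47, 34, 40, 5]
pop()->5, [40, 45, 40, 47, 34, 40]

Final stack: [40, 45, 40, 47, 34, 40]


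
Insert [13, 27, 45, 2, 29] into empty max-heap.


Insert 13: [13]
Insert 27: [27, 13]
Insert 45: [45, 13, 27]
Insert 2: [45, 13, 27, 2]
Insert 29: [45, 29, 27, 2, 13]

Final heap: [45, 29, 27, 2, 13]


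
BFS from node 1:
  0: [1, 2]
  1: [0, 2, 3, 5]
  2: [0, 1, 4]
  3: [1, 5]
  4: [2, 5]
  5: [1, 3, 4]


Visit 1, enqueue [0, 2, 3, 5]
Visit 0, enqueue []
Visit 2, enqueue [4]
Visit 3, enqueue []
Visit 5, enqueue []
Visit 4, enqueue []

BFS order: [1, 0, 2, 3, 5, 4]


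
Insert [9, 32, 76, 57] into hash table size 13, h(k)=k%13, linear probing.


Insert 9: h=9 -> slot 9
Insert 32: h=6 -> slot 6
Insert 76: h=11 -> slot 11
Insert 57: h=5 -> slot 5

Table: [None, None, None, None, None, 57, 32, None, None, 9, None, 76, None]


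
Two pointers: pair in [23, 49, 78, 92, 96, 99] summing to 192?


lo=0(23)+hi=5(99)=122
lo=1(49)+hi=5(99)=148
lo=2(78)+hi=5(99)=177
lo=3(92)+hi=5(99)=191
lo=4(96)+hi=5(99)=195

No pair found


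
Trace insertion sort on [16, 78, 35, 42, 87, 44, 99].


Initial: [16, 78, 35, 42, 87, 44, 99]
Insert 78: [16, 78, 35, 42, 87, 44, 99]
Insert 35: [16, 35, 78, 42, 87, 44, 99]
Insert 42: [16, 35, 42, 78, 87, 44, 99]
Insert 87: [16, 35, 42, 78, 87, 44, 99]
Insert 44: [16, 35, 42, 44, 78, 87, 99]
Insert 99: [16, 35, 42, 44, 78, 87, 99]

Sorted: [16, 35, 42, 44, 78, 87, 99]


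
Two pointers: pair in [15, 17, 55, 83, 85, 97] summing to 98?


lo=0(15)+hi=5(97)=112
lo=0(15)+hi=4(85)=100
lo=0(15)+hi=3(83)=98

Yes: 15+83=98


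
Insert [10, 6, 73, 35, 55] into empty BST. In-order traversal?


Insert 10: root
Insert 6: L from 10
Insert 73: R from 10
Insert 35: R from 10 -> L from 73
Insert 55: R from 10 -> L from 73 -> R from 35

In-order: [6, 10, 35, 55, 73]


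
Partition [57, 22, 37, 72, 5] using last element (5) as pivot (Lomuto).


Pivot: 5
Place pivot at 0: [5, 22, 37, 72, 57]

Partitioned: [5, 22, 37, 72, 57]


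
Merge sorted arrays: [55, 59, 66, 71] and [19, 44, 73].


Take 19 from B
Take 44 from B
Take 55 from A
Take 59 from A
Take 66 from A
Take 71 from A

Merged: [19, 44, 55, 59, 66, 71, 73]


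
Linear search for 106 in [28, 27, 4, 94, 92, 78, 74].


i=0: 28!=106
i=1: 27!=106
i=2: 4!=106
i=3: 94!=106
i=4: 92!=106
i=5: 78!=106
i=6: 74!=106

Not found, 7 comps


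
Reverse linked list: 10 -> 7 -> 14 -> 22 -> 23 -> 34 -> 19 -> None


Step 1: curr=10, set curr.next=prev(None) | reversed so far: 10
Step 2: curr=7, set curr.next=prev(10) | reversed so far: 7 -> 10
Step 3: curr=14, set curr.next=prev(7) | reversed so far: 14 -> 7 -> 10
Step 4: curr=22, set curr.next=prev(14) | reversed so far: 22 -> 14 -> 7 -> 10
Step 5: curr=23, set curr.next=prev(22) | reversed so far: 23 -> 22 -> 14 -> 7 -> 10
Step 6: curr=34, set curr.next=prev(23) | reversed so far: 34 -> 23 -> 22 -> 14 -> 7 -> 10
Step 7: curr=19, set curr.next=prev(34) | reversed so far: 19 -> 34 -> 23 -> 22 -> 14 -> 7 -> 10

19 -> 34 -> 23 -> 22 -> 14 -> 7 -> 10 -> None


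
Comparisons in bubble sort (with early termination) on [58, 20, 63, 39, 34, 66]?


Algorithm: bubble sort (with early termination)
Input: [58, 20, 63, 39, 34, 66]
Sorted: [20, 34, 39, 58, 63, 66]

14


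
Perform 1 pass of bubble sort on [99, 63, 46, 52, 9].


Initial: [99, 63, 46, 52, 9]
Pass 1: [63, 46, 52, 9, 99] (4 swaps)

After 1 pass: [63, 46, 52, 9, 99]


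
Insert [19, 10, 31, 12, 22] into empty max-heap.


Insert 19: [19]
Insert 10: [19, 10]
Insert 31: [31, 10, 19]
Insert 12: [31, 12, 19, 10]
Insert 22: [31, 22, 19, 10, 12]

Final heap: [31, 22, 19, 10, 12]


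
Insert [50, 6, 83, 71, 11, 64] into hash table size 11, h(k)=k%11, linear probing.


Insert 50: h=6 -> slot 6
Insert 6: h=6, 1 probes -> slot 7
Insert 83: h=6, 2 probes -> slot 8
Insert 71: h=5 -> slot 5
Insert 11: h=0 -> slot 0
Insert 64: h=9 -> slot 9

Table: [11, None, None, None, None, 71, 50, 6, 83, 64, None]


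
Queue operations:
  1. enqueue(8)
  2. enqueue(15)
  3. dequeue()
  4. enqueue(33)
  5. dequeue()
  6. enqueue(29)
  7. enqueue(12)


enqueue(8) -> [8]
enqueue(15) -> [8, 15]
dequeue()->8, [15]
enqueue(33) -> [15, 33]
dequeue()->15, [33]
enqueue(29) -> [33, 29]
enqueue(12) -> [33, 29, 12]

Final queue: [33, 29, 12]


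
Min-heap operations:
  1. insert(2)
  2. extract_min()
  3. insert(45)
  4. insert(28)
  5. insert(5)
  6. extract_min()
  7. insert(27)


insert(2) -> [2]
extract_min()->2, []
insert(45) -> [45]
insert(28) -> [28, 45]
insert(5) -> [5, 45, 28]
extract_min()->5, [28, 45]
insert(27) -> [27, 45, 28]

Final heap: [27, 45, 28]


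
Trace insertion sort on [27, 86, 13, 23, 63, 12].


Initial: [27, 86, 13, 23, 63, 12]
Insert 86: [27, 86, 13, 23, 63, 12]
Insert 13: [13, 27, 86, 23, 63, 12]
Insert 23: [13, 23, 27, 86, 63, 12]
Insert 63: [13, 23, 27, 63, 86, 12]
Insert 12: [12, 13, 23, 27, 63, 86]

Sorted: [12, 13, 23, 27, 63, 86]


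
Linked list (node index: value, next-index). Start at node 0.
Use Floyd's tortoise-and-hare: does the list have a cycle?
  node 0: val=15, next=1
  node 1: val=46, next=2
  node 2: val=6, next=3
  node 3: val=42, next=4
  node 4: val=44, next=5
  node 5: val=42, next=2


Floyd's tortoise (slow, +1) and hare (fast, +2):
  init: slow=0, fast=0
  step 1: slow=1, fast=2
  step 2: slow=2, fast=4
  step 3: slow=3, fast=2
  step 4: slow=4, fast=4
  slow == fast at node 4: cycle detected

Cycle: yes


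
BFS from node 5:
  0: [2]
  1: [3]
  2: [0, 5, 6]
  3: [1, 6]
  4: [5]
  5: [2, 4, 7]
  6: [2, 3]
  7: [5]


Visit 5, enqueue [2, 4, 7]
Visit 2, enqueue [0, 6]
Visit 4, enqueue []
Visit 7, enqueue []
Visit 0, enqueue []
Visit 6, enqueue [3]
Visit 3, enqueue [1]
Visit 1, enqueue []

BFS order: [5, 2, 4, 7, 0, 6, 3, 1]


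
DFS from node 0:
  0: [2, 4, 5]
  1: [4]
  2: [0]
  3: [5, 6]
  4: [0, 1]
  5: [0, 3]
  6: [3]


Visit 0, push [5, 4, 2]
Visit 2, push []
Visit 4, push [1]
Visit 1, push []
Visit 5, push [3]
Visit 3, push [6]
Visit 6, push []

DFS order: [0, 2, 4, 1, 5, 3, 6]


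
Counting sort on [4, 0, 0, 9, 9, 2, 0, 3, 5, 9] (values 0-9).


Input: [4, 0, 0, 9, 9, 2, 0, 3, 5, 9]
Counts: [3, 0, 1, 1, 1, 1, 0, 0, 0, 3]

Sorted: [0, 0, 0, 2, 3, 4, 5, 9, 9, 9]


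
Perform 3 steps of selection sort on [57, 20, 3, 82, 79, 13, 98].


Initial: [57, 20, 3, 82, 79, 13, 98]
Step 1: min=3 at 2
  Swap: [3, 20, 57, 82, 79, 13, 98]
Step 2: min=13 at 5
  Swap: [3, 13, 57, 82, 79, 20, 98]
Step 3: min=20 at 5
  Swap: [3, 13, 20, 82, 79, 57, 98]

After 3 steps: [3, 13, 20, 82, 79, 57, 98]


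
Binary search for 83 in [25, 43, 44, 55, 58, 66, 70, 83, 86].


Step 1: lo=0, hi=8, mid=4, val=58
Step 2: lo=5, hi=8, mid=6, val=70
Step 3: lo=7, hi=8, mid=7, val=83

Found at index 7


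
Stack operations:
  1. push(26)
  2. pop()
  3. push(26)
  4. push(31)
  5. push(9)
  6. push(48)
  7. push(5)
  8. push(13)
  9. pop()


push(26) -> [26]
pop()->26, []
push(26) -> [26]
push(31) -> [26, 31]
push(9) -> [26, 31, 9]
push(48) -> [26, 31, 9, 48]
push(5) -> [26, 31, 9, 48, 5]
push(13) -> [26, 31, 9, 48, 5, 13]
pop()->13, [26, 31, 9, 48, 5]

Final stack: [26, 31, 9, 48, 5]


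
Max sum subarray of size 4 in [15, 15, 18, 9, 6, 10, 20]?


[0:4]: 57
[1:5]: 48
[2:6]: 43
[3:7]: 45

Max: 57 at [0:4]


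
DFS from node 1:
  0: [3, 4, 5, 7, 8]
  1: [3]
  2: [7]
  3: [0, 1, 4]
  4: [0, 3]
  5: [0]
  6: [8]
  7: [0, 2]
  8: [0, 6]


Visit 1, push [3]
Visit 3, push [4, 0]
Visit 0, push [8, 7, 5, 4]
Visit 4, push []
Visit 5, push []
Visit 7, push [2]
Visit 2, push []
Visit 8, push [6]
Visit 6, push []

DFS order: [1, 3, 0, 4, 5, 7, 2, 8, 6]


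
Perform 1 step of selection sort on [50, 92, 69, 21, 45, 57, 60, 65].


Initial: [50, 92, 69, 21, 45, 57, 60, 65]
Step 1: min=21 at 3
  Swap: [21, 92, 69, 50, 45, 57, 60, 65]

After 1 step: [21, 92, 69, 50, 45, 57, 60, 65]


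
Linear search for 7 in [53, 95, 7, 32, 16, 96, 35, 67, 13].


i=0: 53!=7
i=1: 95!=7
i=2: 7==7 found!

Found at 2, 3 comps


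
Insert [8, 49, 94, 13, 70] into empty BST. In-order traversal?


Insert 8: root
Insert 49: R from 8
Insert 94: R from 8 -> R from 49
Insert 13: R from 8 -> L from 49
Insert 70: R from 8 -> R from 49 -> L from 94

In-order: [8, 13, 49, 70, 94]


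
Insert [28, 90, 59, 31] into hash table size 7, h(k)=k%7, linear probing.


Insert 28: h=0 -> slot 0
Insert 90: h=6 -> slot 6
Insert 59: h=3 -> slot 3
Insert 31: h=3, 1 probes -> slot 4

Table: [28, None, None, 59, 31, None, 90]


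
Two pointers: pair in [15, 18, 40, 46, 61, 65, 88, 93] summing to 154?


lo=0(15)+hi=7(93)=108
lo=1(18)+hi=7(93)=111
lo=2(40)+hi=7(93)=133
lo=3(46)+hi=7(93)=139
lo=4(61)+hi=7(93)=154

Yes: 61+93=154


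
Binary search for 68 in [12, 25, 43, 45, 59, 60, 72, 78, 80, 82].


Step 1: lo=0, hi=9, mid=4, val=59
Step 2: lo=5, hi=9, mid=7, val=78
Step 3: lo=5, hi=6, mid=5, val=60
Step 4: lo=6, hi=6, mid=6, val=72

Not found


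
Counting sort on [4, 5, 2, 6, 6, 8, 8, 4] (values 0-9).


Input: [4, 5, 2, 6, 6, 8, 8, 4]
Counts: [0, 0, 1, 0, 2, 1, 2, 0, 2, 0]

Sorted: [2, 4, 4, 5, 6, 6, 8, 8]


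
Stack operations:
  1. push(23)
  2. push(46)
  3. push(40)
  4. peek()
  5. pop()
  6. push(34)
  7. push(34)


push(23) -> [23]
push(46) -> [23, 46]
push(40) -> [23, 46, 40]
peek()->40
pop()->40, [23, 46]
push(34) -> [23, 46, 34]
push(34) -> [23, 46, 34, 34]

Final stack: [23, 46, 34, 34]


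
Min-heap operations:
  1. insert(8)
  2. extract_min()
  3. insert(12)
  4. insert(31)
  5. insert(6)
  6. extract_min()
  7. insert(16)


insert(8) -> [8]
extract_min()->8, []
insert(12) -> [12]
insert(31) -> [12, 31]
insert(6) -> [6, 31, 12]
extract_min()->6, [12, 31]
insert(16) -> [12, 31, 16]

Final heap: [12, 31, 16]


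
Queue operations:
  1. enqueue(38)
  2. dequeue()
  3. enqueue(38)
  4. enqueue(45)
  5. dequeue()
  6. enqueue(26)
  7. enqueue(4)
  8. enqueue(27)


enqueue(38) -> [38]
dequeue()->38, []
enqueue(38) -> [38]
enqueue(45) -> [38, 45]
dequeue()->38, [45]
enqueue(26) -> [45, 26]
enqueue(4) -> [45, 26, 4]
enqueue(27) -> [45, 26, 4, 27]

Final queue: [45, 26, 4, 27]


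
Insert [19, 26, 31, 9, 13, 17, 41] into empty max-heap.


Insert 19: [19]
Insert 26: [26, 19]
Insert 31: [31, 19, 26]
Insert 9: [31, 19, 26, 9]
Insert 13: [31, 19, 26, 9, 13]
Insert 17: [31, 19, 26, 9, 13, 17]
Insert 41: [41, 19, 31, 9, 13, 17, 26]

Final heap: [41, 19, 31, 9, 13, 17, 26]


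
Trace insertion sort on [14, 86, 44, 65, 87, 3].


Initial: [14, 86, 44, 65, 87, 3]
Insert 86: [14, 86, 44, 65, 87, 3]
Insert 44: [14, 44, 86, 65, 87, 3]
Insert 65: [14, 44, 65, 86, 87, 3]
Insert 87: [14, 44, 65, 86, 87, 3]
Insert 3: [3, 14, 44, 65, 86, 87]

Sorted: [3, 14, 44, 65, 86, 87]


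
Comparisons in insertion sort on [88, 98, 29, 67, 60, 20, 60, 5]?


Algorithm: insertion sort
Input: [88, 98, 29, 67, 60, 20, 60, 5]
Sorted: [5, 20, 29, 60, 60, 67, 88, 98]

26


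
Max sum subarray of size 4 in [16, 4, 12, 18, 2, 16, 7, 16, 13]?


[0:4]: 50
[1:5]: 36
[2:6]: 48
[3:7]: 43
[4:8]: 41
[5:9]: 52

Max: 52 at [5:9]


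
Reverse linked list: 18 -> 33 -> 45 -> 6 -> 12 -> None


Step 1: curr=18, set curr.next=prev(None) | reversed so far: 18
Step 2: curr=33, set curr.next=prev(18) | reversed so far: 33 -> 18
Step 3: curr=45, set curr.next=prev(33) | reversed so far: 45 -> 33 -> 18
Step 4: curr=6, set curr.next=prev(45) | reversed so far: 6 -> 45 -> 33 -> 18
Step 5: curr=12, set curr.next=prev(6) | reversed so far: 12 -> 6 -> 45 -> 33 -> 18

12 -> 6 -> 45 -> 33 -> 18 -> None


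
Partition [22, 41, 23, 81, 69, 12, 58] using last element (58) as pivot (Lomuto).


Pivot: 58
  22 <= 58: advance i (no swap)
  41 <= 58: advance i (no swap)
  23 <= 58: advance i (no swap)
  12 <= 58: swap -> [22, 41, 23, 12, 69, 81, 58]
Place pivot at 4: [22, 41, 23, 12, 58, 81, 69]

Partitioned: [22, 41, 23, 12, 58, 81, 69]


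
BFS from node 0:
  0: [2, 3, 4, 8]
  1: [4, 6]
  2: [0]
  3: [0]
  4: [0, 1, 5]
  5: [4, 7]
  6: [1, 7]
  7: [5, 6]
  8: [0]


Visit 0, enqueue [2, 3, 4, 8]
Visit 2, enqueue []
Visit 3, enqueue []
Visit 4, enqueue [1, 5]
Visit 8, enqueue []
Visit 1, enqueue [6]
Visit 5, enqueue [7]
Visit 6, enqueue []
Visit 7, enqueue []

BFS order: [0, 2, 3, 4, 8, 1, 5, 6, 7]


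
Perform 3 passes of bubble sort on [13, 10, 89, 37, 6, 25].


Initial: [13, 10, 89, 37, 6, 25]
Pass 1: [10, 13, 37, 6, 25, 89] (4 swaps)
Pass 2: [10, 13, 6, 25, 37, 89] (2 swaps)
Pass 3: [10, 6, 13, 25, 37, 89] (1 swaps)

After 3 passes: [10, 6, 13, 25, 37, 89]


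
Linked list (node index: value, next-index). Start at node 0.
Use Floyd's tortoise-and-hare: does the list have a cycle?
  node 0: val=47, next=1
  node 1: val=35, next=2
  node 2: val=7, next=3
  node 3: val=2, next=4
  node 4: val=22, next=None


Floyd's tortoise (slow, +1) and hare (fast, +2):
  init: slow=0, fast=0
  step 1: slow=1, fast=2
  step 2: slow=2, fast=4
  step 3: fast -> None, no cycle

Cycle: no


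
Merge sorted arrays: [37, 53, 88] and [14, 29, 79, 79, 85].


Take 14 from B
Take 29 from B
Take 37 from A
Take 53 from A
Take 79 from B
Take 79 from B
Take 85 from B

Merged: [14, 29, 37, 53, 79, 79, 85, 88]


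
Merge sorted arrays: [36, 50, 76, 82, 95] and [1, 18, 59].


Take 1 from B
Take 18 from B
Take 36 from A
Take 50 from A
Take 59 from B

Merged: [1, 18, 36, 50, 59, 76, 82, 95]


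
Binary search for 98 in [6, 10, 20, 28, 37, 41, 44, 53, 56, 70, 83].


Step 1: lo=0, hi=10, mid=5, val=41
Step 2: lo=6, hi=10, mid=8, val=56
Step 3: lo=9, hi=10, mid=9, val=70
Step 4: lo=10, hi=10, mid=10, val=83

Not found


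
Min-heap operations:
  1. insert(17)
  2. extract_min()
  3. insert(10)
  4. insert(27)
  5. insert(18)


insert(17) -> [17]
extract_min()->17, []
insert(10) -> [10]
insert(27) -> [10, 27]
insert(18) -> [10, 27, 18]

Final heap: [10, 27, 18]


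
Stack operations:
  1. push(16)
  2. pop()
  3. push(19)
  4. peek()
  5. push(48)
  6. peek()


push(16) -> [16]
pop()->16, []
push(19) -> [19]
peek()->19
push(48) -> [19, 48]
peek()->48

Final stack: [19, 48]


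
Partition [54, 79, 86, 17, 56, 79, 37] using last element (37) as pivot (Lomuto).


Pivot: 37
  17 <= 37: swap -> [17, 79, 86, 54, 56, 79, 37]
Place pivot at 1: [17, 37, 86, 54, 56, 79, 79]

Partitioned: [17, 37, 86, 54, 56, 79, 79]


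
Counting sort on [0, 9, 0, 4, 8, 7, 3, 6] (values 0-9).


Input: [0, 9, 0, 4, 8, 7, 3, 6]
Counts: [2, 0, 0, 1, 1, 0, 1, 1, 1, 1]

Sorted: [0, 0, 3, 4, 6, 7, 8, 9]


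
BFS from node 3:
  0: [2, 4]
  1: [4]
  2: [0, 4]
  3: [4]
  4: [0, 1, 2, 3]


Visit 3, enqueue [4]
Visit 4, enqueue [0, 1, 2]
Visit 0, enqueue []
Visit 1, enqueue []
Visit 2, enqueue []

BFS order: [3, 4, 0, 1, 2]


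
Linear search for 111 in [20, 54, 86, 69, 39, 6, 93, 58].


i=0: 20!=111
i=1: 54!=111
i=2: 86!=111
i=3: 69!=111
i=4: 39!=111
i=5: 6!=111
i=6: 93!=111
i=7: 58!=111

Not found, 8 comps


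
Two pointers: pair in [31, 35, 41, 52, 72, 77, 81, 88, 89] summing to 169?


lo=0(31)+hi=8(89)=120
lo=1(35)+hi=8(89)=124
lo=2(41)+hi=8(89)=130
lo=3(52)+hi=8(89)=141
lo=4(72)+hi=8(89)=161
lo=5(77)+hi=8(89)=166
lo=6(81)+hi=8(89)=170
lo=6(81)+hi=7(88)=169

Yes: 81+88=169


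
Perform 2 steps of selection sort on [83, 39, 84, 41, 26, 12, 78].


Initial: [83, 39, 84, 41, 26, 12, 78]
Step 1: min=12 at 5
  Swap: [12, 39, 84, 41, 26, 83, 78]
Step 2: min=26 at 4
  Swap: [12, 26, 84, 41, 39, 83, 78]

After 2 steps: [12, 26, 84, 41, 39, 83, 78]


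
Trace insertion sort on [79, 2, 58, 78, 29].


Initial: [79, 2, 58, 78, 29]
Insert 2: [2, 79, 58, 78, 29]
Insert 58: [2, 58, 79, 78, 29]
Insert 78: [2, 58, 78, 79, 29]
Insert 29: [2, 29, 58, 78, 79]

Sorted: [2, 29, 58, 78, 79]


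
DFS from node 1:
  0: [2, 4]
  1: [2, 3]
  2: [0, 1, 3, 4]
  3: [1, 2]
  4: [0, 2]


Visit 1, push [3, 2]
Visit 2, push [4, 3, 0]
Visit 0, push [4]
Visit 4, push []
Visit 3, push []

DFS order: [1, 2, 0, 4, 3]


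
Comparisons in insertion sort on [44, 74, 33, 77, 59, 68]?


Algorithm: insertion sort
Input: [44, 74, 33, 77, 59, 68]
Sorted: [33, 44, 59, 68, 74, 77]

10


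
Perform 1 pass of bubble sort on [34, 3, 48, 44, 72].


Initial: [34, 3, 48, 44, 72]
Pass 1: [3, 34, 44, 48, 72] (2 swaps)

After 1 pass: [3, 34, 44, 48, 72]


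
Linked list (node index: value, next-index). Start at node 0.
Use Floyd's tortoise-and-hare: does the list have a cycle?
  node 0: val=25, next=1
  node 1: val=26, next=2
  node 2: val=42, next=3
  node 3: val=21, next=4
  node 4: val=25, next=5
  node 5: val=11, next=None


Floyd's tortoise (slow, +1) and hare (fast, +2):
  init: slow=0, fast=0
  step 1: slow=1, fast=2
  step 2: slow=2, fast=4
  step 3: fast 4->5->None, no cycle

Cycle: no


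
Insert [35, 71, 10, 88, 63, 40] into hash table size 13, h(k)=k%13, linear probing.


Insert 35: h=9 -> slot 9
Insert 71: h=6 -> slot 6
Insert 10: h=10 -> slot 10
Insert 88: h=10, 1 probes -> slot 11
Insert 63: h=11, 1 probes -> slot 12
Insert 40: h=1 -> slot 1

Table: [None, 40, None, None, None, None, 71, None, None, 35, 10, 88, 63]


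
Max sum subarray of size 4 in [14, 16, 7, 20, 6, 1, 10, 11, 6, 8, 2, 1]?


[0:4]: 57
[1:5]: 49
[2:6]: 34
[3:7]: 37
[4:8]: 28
[5:9]: 28
[6:10]: 35
[7:11]: 27
[8:12]: 17

Max: 57 at [0:4]


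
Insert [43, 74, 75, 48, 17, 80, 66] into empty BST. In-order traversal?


Insert 43: root
Insert 74: R from 43
Insert 75: R from 43 -> R from 74
Insert 48: R from 43 -> L from 74
Insert 17: L from 43
Insert 80: R from 43 -> R from 74 -> R from 75
Insert 66: R from 43 -> L from 74 -> R from 48

In-order: [17, 43, 48, 66, 74, 75, 80]


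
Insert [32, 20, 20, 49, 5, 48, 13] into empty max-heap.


Insert 32: [32]
Insert 20: [32, 20]
Insert 20: [32, 20, 20]
Insert 49: [49, 32, 20, 20]
Insert 5: [49, 32, 20, 20, 5]
Insert 48: [49, 32, 48, 20, 5, 20]
Insert 13: [49, 32, 48, 20, 5, 20, 13]

Final heap: [49, 32, 48, 20, 5, 20, 13]


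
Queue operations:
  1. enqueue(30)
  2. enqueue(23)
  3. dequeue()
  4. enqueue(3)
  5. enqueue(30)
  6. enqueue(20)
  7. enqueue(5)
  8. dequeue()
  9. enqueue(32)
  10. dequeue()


enqueue(30) -> [30]
enqueue(23) -> [30, 23]
dequeue()->30, [23]
enqueue(3) -> [23, 3]
enqueue(30) -> [23, 3, 30]
enqueue(20) -> [23, 3, 30, 20]
enqueue(5) -> [23, 3, 30, 20, 5]
dequeue()->23, [3, 30, 20, 5]
enqueue(32) -> [3, 30, 20, 5, 32]
dequeue()->3, [30, 20, 5, 32]

Final queue: [30, 20, 5, 32]


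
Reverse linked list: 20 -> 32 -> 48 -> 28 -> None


Step 1: curr=20, set curr.next=prev(None) | reversed so far: 20
Step 2: curr=32, set curr.next=prev(20) | reversed so far: 32 -> 20
Step 3: curr=48, set curr.next=prev(32) | reversed so far: 48 -> 32 -> 20
Step 4: curr=28, set curr.next=prev(48) | reversed so far: 28 -> 48 -> 32 -> 20

28 -> 48 -> 32 -> 20 -> None


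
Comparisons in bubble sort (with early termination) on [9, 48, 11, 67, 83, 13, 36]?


Algorithm: bubble sort (with early termination)
Input: [9, 48, 11, 67, 83, 13, 36]
Sorted: [9, 11, 13, 36, 48, 67, 83]

18


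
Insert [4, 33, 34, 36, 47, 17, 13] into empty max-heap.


Insert 4: [4]
Insert 33: [33, 4]
Insert 34: [34, 4, 33]
Insert 36: [36, 34, 33, 4]
Insert 47: [47, 36, 33, 4, 34]
Insert 17: [47, 36, 33, 4, 34, 17]
Insert 13: [47, 36, 33, 4, 34, 17, 13]

Final heap: [47, 36, 33, 4, 34, 17, 13]


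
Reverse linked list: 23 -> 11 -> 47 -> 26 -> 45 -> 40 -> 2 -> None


Step 1: curr=23, set curr.next=prev(None) | reversed so far: 23
Step 2: curr=11, set curr.next=prev(23) | reversed so far: 11 -> 23
Step 3: curr=47, set curr.next=prev(11) | reversed so far: 47 -> 11 -> 23
Step 4: curr=26, set curr.next=prev(47) | reversed so far: 26 -> 47 -> 11 -> 23
Step 5: curr=45, set curr.next=prev(26) | reversed so far: 45 -> 26 -> 47 -> 11 -> 23
Step 6: curr=40, set curr.next=prev(45) | reversed so far: 40 -> 45 -> 26 -> 47 -> 11 -> 23
Step 7: curr=2, set curr.next=prev(40) | reversed so far: 2 -> 40 -> 45 -> 26 -> 47 -> 11 -> 23

2 -> 40 -> 45 -> 26 -> 47 -> 11 -> 23 -> None


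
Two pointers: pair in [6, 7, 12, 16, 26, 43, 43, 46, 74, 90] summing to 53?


lo=0(6)+hi=9(90)=96
lo=0(6)+hi=8(74)=80
lo=0(6)+hi=7(46)=52
lo=1(7)+hi=7(46)=53

Yes: 7+46=53


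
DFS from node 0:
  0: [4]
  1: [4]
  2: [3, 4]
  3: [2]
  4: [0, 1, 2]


Visit 0, push [4]
Visit 4, push [2, 1]
Visit 1, push []
Visit 2, push [3]
Visit 3, push []

DFS order: [0, 4, 1, 2, 3]


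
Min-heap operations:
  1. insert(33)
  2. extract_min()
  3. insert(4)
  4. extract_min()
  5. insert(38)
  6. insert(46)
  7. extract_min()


insert(33) -> [33]
extract_min()->33, []
insert(4) -> [4]
extract_min()->4, []
insert(38) -> [38]
insert(46) -> [38, 46]
extract_min()->38, [46]

Final heap: [46]


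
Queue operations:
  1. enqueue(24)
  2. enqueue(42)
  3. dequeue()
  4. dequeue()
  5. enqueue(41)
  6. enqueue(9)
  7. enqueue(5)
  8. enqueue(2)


enqueue(24) -> [24]
enqueue(42) -> [24, 42]
dequeue()->24, [42]
dequeue()->42, []
enqueue(41) -> [41]
enqueue(9) -> [41, 9]
enqueue(5) -> [41, 9, 5]
enqueue(2) -> [41, 9, 5, 2]

Final queue: [41, 9, 5, 2]
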